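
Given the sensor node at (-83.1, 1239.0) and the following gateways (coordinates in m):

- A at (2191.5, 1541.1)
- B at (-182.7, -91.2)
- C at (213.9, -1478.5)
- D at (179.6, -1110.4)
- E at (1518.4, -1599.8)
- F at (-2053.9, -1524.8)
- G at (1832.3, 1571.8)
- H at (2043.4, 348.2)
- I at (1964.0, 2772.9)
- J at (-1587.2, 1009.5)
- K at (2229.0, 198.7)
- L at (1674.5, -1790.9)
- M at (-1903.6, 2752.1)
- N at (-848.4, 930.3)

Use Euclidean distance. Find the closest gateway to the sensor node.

N

Distances from (-83.1, 1239.0):
A: √((2274.6)² + (302.1)²) = √(5173805.160 + 91264.410) = 2294.6 m
B: √((-99.6)² + (-1330.2)²) = √(9920.160 + 1769432.040) = 1333.9 m
C: √((297.0)² + (-2717.5)²) = √(88209.000 + 7384806.250) = 2733.7 m
D: √((262.7)² + (-2349.4)²) = √(69011.290 + 5519680.360) = 2364.0 m
E: √((1601.5)² + (-2838.8)²) = √(2564802.250 + 8058785.440) = 3259.4 m
F: √((-1970.8)² + (-2763.8)²) = √(3884052.640 + 7638590.440) = 3394.5 m
G: √((1915.4)² + (332.8)²) = √(3668757.160 + 110755.840) = 1944.1 m
H: √((2126.5)² + (-890.8)²) = √(4522002.250 + 793524.640) = 2305.5 m
I: √((2047.1)² + (1533.9)²) = √(4190618.410 + 2352849.210) = 2558.0 m
J: √((-1504.1)² + (-229.5)²) = √(2262316.810 + 52670.250) = 1521.5 m
K: √((2312.1)² + (-1040.3)²) = √(5345806.410 + 1082224.090) = 2535.4 m
L: √((1757.6)² + (-3029.9)²) = √(3089157.760 + 9180294.010) = 3502.8 m
M: √((-1820.5)² + (1513.1)²) = √(3314220.250 + 2289471.610) = 2367.2 m
N: √((-765.3)² + (-308.7)²) = √(585684.090 + 95295.690) = 825.2 m
Minimum: N at 825.2 m.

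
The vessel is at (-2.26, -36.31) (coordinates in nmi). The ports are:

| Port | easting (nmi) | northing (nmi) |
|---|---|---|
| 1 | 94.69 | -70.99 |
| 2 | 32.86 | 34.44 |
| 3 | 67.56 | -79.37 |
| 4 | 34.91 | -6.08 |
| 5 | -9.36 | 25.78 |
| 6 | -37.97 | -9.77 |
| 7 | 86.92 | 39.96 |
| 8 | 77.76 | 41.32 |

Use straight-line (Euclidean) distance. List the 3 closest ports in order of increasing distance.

6, 4, 5

Distances from (-2.26, -36.31):
1: 102.97 nmi
2: 78.99 nmi
3: 82.03 nmi
4: 47.91 nmi
5: 62.49 nmi
6: 44.49 nmi
7: 117.35 nmi
8: 111.49 nmi
Sorted: 6 (44.49 nmi) < 4 (47.91 nmi) < 5 (62.49 nmi) < 2 (78.99 nmi) < 3 (82.03 nmi) < …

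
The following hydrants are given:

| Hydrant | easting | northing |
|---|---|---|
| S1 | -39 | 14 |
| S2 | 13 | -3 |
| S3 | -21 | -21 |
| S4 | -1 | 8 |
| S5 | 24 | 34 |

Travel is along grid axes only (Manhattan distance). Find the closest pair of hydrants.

S2 and S4

Pairwise distances:
S2–S4: |-14| + |11| = 14 + 11 = 25
S1–S4: |38| + |-6| = 38 + 6 = 44
S2–S5: |11| + |37| = 11 + 37 = 48
S3–S4: |20| + |29| = 20 + 29 = 49
S4–S5: |25| + |26| = 25 + 26 = 51
S2–S3: |-34| + |-18| = 34 + 18 = 52
S1–S3: |18| + |-35| = 18 + 35 = 53
S1–S2: |52| + |-17| = 52 + 17 = 69
S1–S5: |63| + |20| = 63 + 20 = 83
S3–S5: |45| + |55| = 45 + 55 = 100
Closest pair: S2–S4 at 25.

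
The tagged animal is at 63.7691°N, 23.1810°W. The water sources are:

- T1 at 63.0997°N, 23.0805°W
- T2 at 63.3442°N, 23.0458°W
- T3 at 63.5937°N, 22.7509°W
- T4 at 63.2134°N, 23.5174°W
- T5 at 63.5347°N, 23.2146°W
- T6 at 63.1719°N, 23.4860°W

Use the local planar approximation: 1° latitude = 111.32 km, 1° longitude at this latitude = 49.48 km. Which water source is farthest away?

T1

Distances from 63.7691°N, 23.1810°W:
T1: √((-0.6694·111.32)² + (0.1005·49.48)²) = √(5552.873902 + 24.728143) = 74.6833 km
T2: √((-0.4249·111.32)² + (0.1352·49.48)²) = √(2237.277513 + 44.752033) = 47.7706 km
T3: √((-0.1754·111.32)² + (0.4301·49.48)²) = √(381.246244 + 452.895773) = 28.8815 km
T4: √((-0.5557·111.32)² + (-0.3364·49.48)²) = √(3826.724430 + 277.058422) = 64.0608 km
T5: √((-0.2344·111.32)² + (-0.0336·49.48)²) = √(680.865941 + 2.763999) = 26.1463 km
T6: √((-0.5972·111.32)² + (-0.3050·49.48)²) = √(4419.630820 + 227.750354) = 68.1717 km
Maximum: T1 at 74.6833 km.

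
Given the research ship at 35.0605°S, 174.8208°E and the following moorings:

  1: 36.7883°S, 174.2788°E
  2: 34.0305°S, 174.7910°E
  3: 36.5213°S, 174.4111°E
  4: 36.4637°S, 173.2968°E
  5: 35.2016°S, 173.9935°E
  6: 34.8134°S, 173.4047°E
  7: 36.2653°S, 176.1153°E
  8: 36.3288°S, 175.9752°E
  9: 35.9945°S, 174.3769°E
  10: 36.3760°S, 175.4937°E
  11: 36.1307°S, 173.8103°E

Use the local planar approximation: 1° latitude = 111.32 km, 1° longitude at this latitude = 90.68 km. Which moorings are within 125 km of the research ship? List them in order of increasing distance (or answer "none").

5, 9, 2

Distances from 35.0605°S, 174.8208°E:
1: 198.5189 km
2: 114.6914 km
3: 166.8061 km
4: 208.5617 km
5: 76.6463 km
6: 131.3251 km
7: 178.2331 km
8: 175.7610 km
9: 111.4928 km
10: 158.6454 km
11: 150.2981 km
Threshold 125 km: 5 (76.6463 km), 9 (111.4928 km), 2 (114.6914 km) are within range.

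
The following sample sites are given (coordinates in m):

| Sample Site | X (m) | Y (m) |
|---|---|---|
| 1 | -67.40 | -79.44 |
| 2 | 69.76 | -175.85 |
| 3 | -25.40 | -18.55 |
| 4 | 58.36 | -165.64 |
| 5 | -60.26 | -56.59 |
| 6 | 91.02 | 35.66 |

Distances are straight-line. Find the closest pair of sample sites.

Pairwise distances:
1–2: 167.65 m
1–3: 73.97 m
1–4: 152.47 m
1–5: 23.94 m
1–6: 195.82 m
2–3: 183.84 m
2–4: 15.30 m
2–5: 176.43 m
2–6: 212.58 m
3–4: 169.27 m
3–5: 51.60 m
3–6: 128.42 m
4–5: 161.13 m
4–6: 203.93 m
5–6: 177.19 m
Closest pair: 2–4 at 15.30 m.

2 and 4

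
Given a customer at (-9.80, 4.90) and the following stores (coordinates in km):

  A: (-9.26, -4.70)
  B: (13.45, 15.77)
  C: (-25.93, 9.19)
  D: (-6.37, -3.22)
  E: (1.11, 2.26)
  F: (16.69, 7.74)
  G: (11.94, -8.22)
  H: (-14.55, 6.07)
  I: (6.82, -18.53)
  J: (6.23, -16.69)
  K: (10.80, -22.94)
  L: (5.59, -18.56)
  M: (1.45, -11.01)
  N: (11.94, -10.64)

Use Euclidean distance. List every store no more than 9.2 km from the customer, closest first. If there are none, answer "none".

H, D

Distances from (-9.80, 4.90):
A: 9.62 km
B: 25.67 km
C: 16.69 km
D: 8.81 km
E: 11.22 km
F: 26.64 km
G: 25.39 km
H: 4.89 km
I: 28.73 km
J: 26.89 km
K: 34.63 km
L: 28.06 km
M: 19.49 km
N: 26.72 km
Threshold 9.2 km: H (4.89 km), D (8.81 km) are within range.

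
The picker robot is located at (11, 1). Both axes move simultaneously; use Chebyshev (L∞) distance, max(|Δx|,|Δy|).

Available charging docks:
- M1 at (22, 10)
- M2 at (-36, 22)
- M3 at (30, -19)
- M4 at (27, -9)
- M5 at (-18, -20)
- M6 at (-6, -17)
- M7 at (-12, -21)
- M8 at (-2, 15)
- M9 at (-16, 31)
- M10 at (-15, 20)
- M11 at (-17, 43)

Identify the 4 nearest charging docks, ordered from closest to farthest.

M1, M8, M4, M6

Distances from (11, 1):
M1: max(|11|, |9|) = 11
M2: max(|-47|, |21|) = 47
M3: max(|19|, |-20|) = 20
M4: max(|16|, |-10|) = 16
M5: max(|-29|, |-21|) = 29
M6: max(|-17|, |-18|) = 18
M7: max(|-23|, |-22|) = 23
M8: max(|-13|, |14|) = 14
M9: max(|-27|, |30|) = 30
M10: max(|-26|, |19|) = 26
M11: max(|-28|, |42|) = 42
Sorted: M1 (11) < M8 (14) < M4 (16) < M6 (18) < M3 (20) < M7 (23) < …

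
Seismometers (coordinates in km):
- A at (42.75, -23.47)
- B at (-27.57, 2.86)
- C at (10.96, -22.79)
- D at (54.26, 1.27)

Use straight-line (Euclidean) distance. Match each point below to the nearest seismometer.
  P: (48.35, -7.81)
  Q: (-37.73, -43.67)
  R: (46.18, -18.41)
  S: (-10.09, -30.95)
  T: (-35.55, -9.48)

P→D; Q→B; R→A; S→C; T→B

P at (48.35, -7.81):
  A: 16.63 km
  B: 76.67 km
  C: 40.28 km
  D: 10.83 km
  → nearest: D (10.83 km)
Q at (-37.73, -43.67):
  A: 82.98 km
  B: 47.63 km
  C: 52.98 km
  D: 102.38 km
  → nearest: B (47.63 km)
R at (46.18, -18.41):
  A: 6.11 km
  B: 76.76 km
  C: 35.49 km
  D: 21.27 km
  → nearest: A (6.11 km)
S at (-10.09, -30.95):
  A: 53.37 km
  B: 38.06 km
  C: 22.58 km
  D: 71.97 km
  → nearest: C (22.58 km)
T at (-35.55, -9.48):
  A: 79.54 km
  B: 14.70 km
  C: 48.38 km
  D: 90.45 km
  → nearest: B (14.70 km)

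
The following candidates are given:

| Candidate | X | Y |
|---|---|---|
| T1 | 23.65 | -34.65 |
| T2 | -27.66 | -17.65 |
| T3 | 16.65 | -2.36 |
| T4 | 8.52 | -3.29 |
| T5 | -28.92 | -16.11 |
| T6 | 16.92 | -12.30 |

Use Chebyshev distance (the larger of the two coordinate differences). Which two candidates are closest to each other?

Pairwise distances:
T2–T5: 1.54
T3–T4: 8.13
T4–T6: 9.01
T3–T6: 9.94
T1–T6: 22.35
T1–T4: 31.36
T1–T3: 32.29
T2–T4: 36.18
T4–T5: 37.44
T2–T3: 44.31
T2–T6: 44.58
T3–T5: 45.57
T5–T6: 45.84
T1–T2: 51.31
T1–T5: 52.57
Closest pair: T2–T5 at 1.54.

T2 and T5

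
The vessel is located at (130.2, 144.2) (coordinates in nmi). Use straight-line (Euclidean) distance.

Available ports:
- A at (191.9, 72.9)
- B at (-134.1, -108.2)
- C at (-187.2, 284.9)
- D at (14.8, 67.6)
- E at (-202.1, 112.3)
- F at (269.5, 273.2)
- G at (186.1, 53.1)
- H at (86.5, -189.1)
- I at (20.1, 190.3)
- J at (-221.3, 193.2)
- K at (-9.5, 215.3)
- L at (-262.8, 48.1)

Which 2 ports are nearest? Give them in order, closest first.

A, G

Distances from (130.2, 144.2):
A: 94.3 nmi
B: 365.5 nmi
C: 347.2 nmi
D: 138.5 nmi
E: 333.8 nmi
F: 189.9 nmi
G: 106.9 nmi
H: 336.2 nmi
I: 119.4 nmi
J: 354.9 nmi
K: 156.8 nmi
L: 404.6 nmi
Sorted: A (94.3 nmi) < G (106.9 nmi) < I (119.4 nmi) < D (138.5 nmi) < …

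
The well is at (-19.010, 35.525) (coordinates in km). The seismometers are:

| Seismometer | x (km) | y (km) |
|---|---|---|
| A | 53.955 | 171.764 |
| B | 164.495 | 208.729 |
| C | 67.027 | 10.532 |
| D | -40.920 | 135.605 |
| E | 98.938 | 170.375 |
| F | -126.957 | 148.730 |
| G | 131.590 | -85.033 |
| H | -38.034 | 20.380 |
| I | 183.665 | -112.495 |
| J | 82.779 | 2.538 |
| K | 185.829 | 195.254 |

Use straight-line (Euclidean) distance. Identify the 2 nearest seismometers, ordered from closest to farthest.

H, C

Distances from (-19.010, 35.525):
A: √((72.965)² + (136.239)²) = √(5323.89123 + 18561.06512) = 154.548 km
B: √((183.505)² + (173.204)²) = √(33674.08503 + 29999.62562) = 252.337 km
C: √((86.037)² + (-24.993)²) = √(7402.36537 + 624.65005) = 89.594 km
D: √((-21.910)² + (100.080)²) = √(480.04810 + 10016.00640) = 102.450 km
E: √((117.948)² + (134.850)²) = √(13911.73070 + 18184.52250) = 179.154 km
F: √((-107.947)² + (113.205)²) = √(11652.55481 + 12815.37202) = 156.422 km
G: √((150.600)² + (-120.558)²) = √(22680.36000 + 14534.23136) = 192.911 km
H: √((-19.024)² + (-15.145)²) = √(361.91258 + 229.37102) = 24.316 km
I: √((202.675)² + (-148.020)²) = √(41077.15562 + 21909.92040) = 250.972 km
J: √((101.789)² + (-32.987)²) = √(10361.00052 + 1088.14217) = 107.001 km
K: √((204.839)² + (159.729)²) = √(41959.01592 + 25513.35344) = 259.754 km
Sorted: H (24.316 km) < C (89.594 km) < D (102.450 km) < J (107.001 km) < …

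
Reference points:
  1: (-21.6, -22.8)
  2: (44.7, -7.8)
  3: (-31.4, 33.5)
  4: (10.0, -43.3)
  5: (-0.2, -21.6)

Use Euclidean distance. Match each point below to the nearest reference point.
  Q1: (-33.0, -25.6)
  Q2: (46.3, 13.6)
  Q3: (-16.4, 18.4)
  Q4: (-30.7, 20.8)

Q1 at (-33.0, -25.6):
  1: 11.7
  2: 79.7
  3: 59.1
  4: 46.5
  5: 33.0
  → nearest: 1 (11.7)
Q2 at (46.3, 13.6):
  1: 77.0
  2: 21.5
  3: 80.2
  4: 67.5
  5: 58.3
  → nearest: 2 (21.5)
Q3 at (-16.4, 18.4):
  1: 41.5
  2: 66.5
  3: 21.3
  4: 67.1
  5: 43.2
  → nearest: 3 (21.3)
Q4 at (-30.7, 20.8):
  1: 44.5
  2: 80.6
  3: 12.7
  4: 75.9
  5: 52.2
  → nearest: 3 (12.7)

Q1→1; Q2→2; Q3→3; Q4→3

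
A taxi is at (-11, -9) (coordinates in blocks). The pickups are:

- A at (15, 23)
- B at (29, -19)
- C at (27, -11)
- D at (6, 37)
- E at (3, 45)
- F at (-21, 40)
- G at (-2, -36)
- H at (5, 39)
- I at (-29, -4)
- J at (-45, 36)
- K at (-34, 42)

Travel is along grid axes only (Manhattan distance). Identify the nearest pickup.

I

Distances from (-11, -9):
A: |26| + |32| = 26 + 32 = 58 blocks
B: |40| + |-10| = 40 + 10 = 50 blocks
C: |38| + |-2| = 38 + 2 = 40 blocks
D: |17| + |46| = 17 + 46 = 63 blocks
E: |14| + |54| = 14 + 54 = 68 blocks
F: |-10| + |49| = 10 + 49 = 59 blocks
G: |9| + |-27| = 9 + 27 = 36 blocks
H: |16| + |48| = 16 + 48 = 64 blocks
I: |-18| + |5| = 18 + 5 = 23 blocks
J: |-34| + |45| = 34 + 45 = 79 blocks
K: |-23| + |51| = 23 + 51 = 74 blocks
Minimum: I at 23 blocks.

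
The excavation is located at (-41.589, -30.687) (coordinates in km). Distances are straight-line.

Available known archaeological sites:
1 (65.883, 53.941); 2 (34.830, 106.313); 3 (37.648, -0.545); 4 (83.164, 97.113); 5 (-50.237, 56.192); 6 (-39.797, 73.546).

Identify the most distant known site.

4

Distances from (-41.589, -30.687):
1: √((107.472)² + (84.628)²) = √(11550.23078 + 7161.89838) = 136.792 km
2: √((76.419)² + (137.000)²) = √(5839.86356 + 18769.00000) = 156.872 km
3: √((79.237)² + (30.142)²) = √(6278.50217 + 908.54016) = 84.776 km
4: √((124.753)² + (127.800)²) = √(15563.31101 + 16332.84000) = 178.595 km
5: √((-8.648)² + (86.879)²) = √(74.78790 + 7547.96064) = 87.308 km
6: √((1.792)² + (104.233)²) = √(3.21126 + 10864.51829) = 104.248 km
Maximum: 4 at 178.595 km.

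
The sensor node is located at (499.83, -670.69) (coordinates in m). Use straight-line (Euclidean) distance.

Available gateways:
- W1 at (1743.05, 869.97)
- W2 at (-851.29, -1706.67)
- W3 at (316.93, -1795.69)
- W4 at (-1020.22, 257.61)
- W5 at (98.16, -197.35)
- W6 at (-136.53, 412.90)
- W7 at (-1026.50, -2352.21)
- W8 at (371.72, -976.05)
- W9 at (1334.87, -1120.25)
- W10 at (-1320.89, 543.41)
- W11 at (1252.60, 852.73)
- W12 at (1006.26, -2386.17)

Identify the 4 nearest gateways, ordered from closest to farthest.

W8, W5, W9, W3

Distances from (499.83, -670.69):
W1: √((1243.22)² + (1540.66)²) = √(1545595.9684 + 2373633.2356) = 1979.70 m
W2: √((-1351.12)² + (-1035.98)²) = √(1825525.2544 + 1073254.5604) = 1702.58 m
W3: √((-182.90)² + (-1125.00)²) = √(33452.4100 + 1265625.0000) = 1139.77 m
W4: √((-1520.05)² + (928.30)²) = √(2310552.0025 + 861740.8900) = 1781.09 m
W5: √((-401.67)² + (473.34)²) = √(161338.7889 + 224050.7556) = 620.80 m
W6: √((-636.36)² + (1083.59)²) = √(404954.0496 + 1174167.2881) = 1256.63 m
W7: √((-1526.33)² + (-1681.52)²) = √(2329683.2689 + 2827509.5104) = 2270.95 m
W8: √((-128.11)² + (-305.36)²) = √(16412.1721 + 93244.7296) = 331.14 m
W9: √((835.04)² + (-449.56)²) = √(697291.8016 + 202104.1936) = 948.36 m
W10: √((-1820.72)² + (1214.10)²) = √(3315021.3184 + 1474038.8100) = 2188.39 m
W11: √((752.77)² + (1523.42)²) = √(566662.6729 + 2320808.4964) = 1699.26 m
W12: √((506.43)² + (-1715.48)²) = √(256471.3449 + 2942871.6304) = 1788.67 m
Sorted: W8 (331.14 m) < W5 (620.80 m) < W9 (948.36 m) < W3 (1139.77 m) < W6 (1256.63 m) < W11 (1699.26 m) < …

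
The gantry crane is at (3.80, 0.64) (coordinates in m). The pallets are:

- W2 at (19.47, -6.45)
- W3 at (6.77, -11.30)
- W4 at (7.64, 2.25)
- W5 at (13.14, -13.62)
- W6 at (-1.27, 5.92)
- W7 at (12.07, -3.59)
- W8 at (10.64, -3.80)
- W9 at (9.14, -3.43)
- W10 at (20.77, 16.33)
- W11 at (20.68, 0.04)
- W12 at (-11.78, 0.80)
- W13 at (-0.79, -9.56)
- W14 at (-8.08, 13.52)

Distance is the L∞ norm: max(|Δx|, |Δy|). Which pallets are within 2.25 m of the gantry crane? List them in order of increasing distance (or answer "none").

Distances from (3.80, 0.64):
W2: max(|15.67|, |-7.09|) = 15.67 m
W3: max(|2.97|, |-11.94|) = 11.94 m
W4: max(|3.84|, |1.61|) = 3.84 m
W5: max(|9.34|, |-14.26|) = 14.26 m
W6: max(|-5.07|, |5.28|) = 5.28 m
W7: max(|8.27|, |-4.23|) = 8.27 m
W8: max(|6.84|, |-4.44|) = 6.84 m
W9: max(|5.34|, |-4.07|) = 5.34 m
W10: max(|16.97|, |15.69|) = 16.97 m
W11: max(|16.88|, |-0.60|) = 16.88 m
W12: max(|-15.58|, |0.16|) = 15.58 m
W13: max(|-4.59|, |-10.20|) = 10.20 m
W14: max(|-11.88|, |12.88|) = 12.88 m
Threshold 2.25 m: none within range.

none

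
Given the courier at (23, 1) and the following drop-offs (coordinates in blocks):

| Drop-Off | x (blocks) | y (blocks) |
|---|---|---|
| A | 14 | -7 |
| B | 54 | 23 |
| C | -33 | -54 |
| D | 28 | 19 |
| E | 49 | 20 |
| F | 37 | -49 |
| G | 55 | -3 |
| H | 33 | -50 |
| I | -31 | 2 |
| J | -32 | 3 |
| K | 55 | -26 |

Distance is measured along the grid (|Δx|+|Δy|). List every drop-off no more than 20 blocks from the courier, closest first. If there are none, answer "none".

Distances from (23, 1):
A: 17 blocks
B: 53 blocks
C: 111 blocks
D: 23 blocks
E: 45 blocks
F: 64 blocks
G: 36 blocks
H: 61 blocks
I: 55 blocks
J: 57 blocks
K: 59 blocks
Threshold 20 blocks: A (17 blocks) is within range.

A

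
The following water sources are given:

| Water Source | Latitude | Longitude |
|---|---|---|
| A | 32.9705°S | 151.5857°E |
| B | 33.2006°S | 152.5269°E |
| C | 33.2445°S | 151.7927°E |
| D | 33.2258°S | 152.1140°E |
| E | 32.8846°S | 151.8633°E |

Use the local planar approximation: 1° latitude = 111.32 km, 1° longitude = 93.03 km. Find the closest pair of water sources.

A and E

Pairwise distances:
A–B: √((-0.2301·111.32)² + (0.9412·93.03)²) = √(656.114495 + 7666.724880) = 91.2296 km
A–C: √((-0.2740·111.32)² + (0.2070·93.03)²) = √(930.352483 + 370.840137) = 36.0720 km
A–D: √((-0.2553·111.32)² + (0.5283·93.03)²) = √(807.696173 + 2415.501232) = 56.7732 km
A–E: √((0.0859·111.32)² + (0.2776·93.03)²) = √(91.439264 + 666.937236) = 27.5386 km
B–C: √((-0.0439·111.32)² + (-0.7342·93.03)²) = √(23.882261 + 4665.248718) = 68.4772 km
B–D: √((-0.0252·111.32)² + (-0.4129·93.03)²) = √(7.869506 + 1475.488428) = 38.5144 km
B–E: √((0.3160·111.32)² + (-0.6636·93.03)²) = √(1237.429771 + 3811.174172) = 71.0535 km
C–D: √((0.0187·111.32)² + (0.3213·93.03)²) = √(4.333408 + 893.444322) = 29.9629 km
C–E: √((0.3599·111.32)² + (0.0706·93.03)²) = √(1605.129545 + 43.137547) = 40.5989 km
D–E: √((0.3412·111.32)² + (-0.2507·93.03)²) = √(1442.661494 + 543.944650) = 44.5714 km
Closest pair: A–E at 27.5386 km.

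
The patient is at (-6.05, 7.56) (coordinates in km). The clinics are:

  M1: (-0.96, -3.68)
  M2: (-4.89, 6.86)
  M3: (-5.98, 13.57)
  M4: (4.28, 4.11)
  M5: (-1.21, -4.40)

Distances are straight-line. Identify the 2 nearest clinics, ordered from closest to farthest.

Distances from (-6.05, 7.56):
M1: 12.34 km
M2: 1.35 km
M3: 6.01 km
M4: 10.89 km
M5: 12.90 km
Sorted: M2 (1.35 km) < M3 (6.01 km) < M4 (10.89 km) < M1 (12.34 km) < …

M2, M3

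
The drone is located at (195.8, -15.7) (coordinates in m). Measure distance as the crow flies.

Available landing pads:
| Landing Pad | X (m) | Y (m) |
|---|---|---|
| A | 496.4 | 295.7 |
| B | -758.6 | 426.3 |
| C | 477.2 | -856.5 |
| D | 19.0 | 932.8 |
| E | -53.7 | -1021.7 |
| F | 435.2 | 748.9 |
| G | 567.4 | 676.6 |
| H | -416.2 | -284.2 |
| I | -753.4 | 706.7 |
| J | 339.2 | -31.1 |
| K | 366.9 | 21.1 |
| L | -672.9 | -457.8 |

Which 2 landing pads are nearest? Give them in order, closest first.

J, K

Distances from (195.8, -15.7):
A: √((300.6)² + (311.4)²) = √(90360.360 + 96969.960) = 432.8 m
B: √((-954.4)² + (442.0)²) = √(910879.360 + 195364.000) = 1051.8 m
C: √((281.4)² + (-840.8)²) = √(79185.960 + 706944.640) = 886.6 m
D: √((-176.8)² + (948.5)²) = √(31258.240 + 899652.250) = 964.8 m
E: √((-249.5)² + (-1006.0)²) = √(62250.250 + 1012036.000) = 1036.5 m
F: √((239.4)² + (764.6)²) = √(57312.360 + 584613.160) = 801.2 m
G: √((371.6)² + (692.3)²) = √(138086.560 + 479279.290) = 785.7 m
H: √((-612.0)² + (-268.5)²) = √(374544.000 + 72092.250) = 668.3 m
I: √((-949.2)² + (722.4)²) = √(900980.640 + 521861.760) = 1192.8 m
J: √((143.4)² + (-15.4)²) = √(20563.560 + 237.160) = 144.2 m
K: √((171.1)² + (36.8)²) = √(29275.210 + 1354.240) = 175.0 m
L: √((-868.7)² + (-442.1)²) = √(754639.690 + 195452.410) = 974.7 m
Sorted: J (144.2 m) < K (175.0 m) < A (432.8 m) < H (668.3 m) < …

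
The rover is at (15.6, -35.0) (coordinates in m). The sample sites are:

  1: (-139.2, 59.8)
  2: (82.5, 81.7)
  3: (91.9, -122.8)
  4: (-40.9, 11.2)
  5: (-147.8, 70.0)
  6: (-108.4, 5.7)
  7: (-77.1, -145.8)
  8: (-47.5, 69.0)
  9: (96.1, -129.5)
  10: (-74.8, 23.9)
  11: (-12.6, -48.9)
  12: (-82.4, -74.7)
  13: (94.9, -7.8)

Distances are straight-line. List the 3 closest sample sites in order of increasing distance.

Distances from (15.6, -35.0):
1: √((-154.8)² + (94.8)²) = √(23963.040 + 8987.040) = 181.5 m
2: √((66.9)² + (116.7)²) = √(4475.610 + 13618.890) = 134.5 m
3: √((76.3)² + (-87.8)²) = √(5821.690 + 7708.840) = 116.3 m
4: √((-56.5)² + (46.2)²) = √(3192.250 + 2134.440) = 73.0 m
5: √((-163.4)² + (105.0)²) = √(26699.560 + 11025.000) = 194.2 m
6: √((-124.0)² + (40.7)²) = √(15376.000 + 1656.490) = 130.5 m
7: √((-92.7)² + (-110.8)²) = √(8593.290 + 12276.640) = 144.5 m
8: √((-63.1)² + (104.0)²) = √(3981.610 + 10816.000) = 121.6 m
9: √((80.5)² + (-94.5)²) = √(6480.250 + 8930.250) = 124.1 m
10: √((-90.4)² + (58.9)²) = √(8172.160 + 3469.210) = 107.9 m
11: √((-28.2)² + (-13.9)²) = √(795.240 + 193.210) = 31.4 m
12: √((-98.0)² + (-39.7)²) = √(9604.000 + 1576.090) = 105.7 m
13: √((79.3)² + (27.2)²) = √(6288.490 + 739.840) = 83.8 m
Sorted: 11 (31.4 m) < 4 (73.0 m) < 13 (83.8 m) < 12 (105.7 m) < 10 (107.9 m) < …

11, 4, 13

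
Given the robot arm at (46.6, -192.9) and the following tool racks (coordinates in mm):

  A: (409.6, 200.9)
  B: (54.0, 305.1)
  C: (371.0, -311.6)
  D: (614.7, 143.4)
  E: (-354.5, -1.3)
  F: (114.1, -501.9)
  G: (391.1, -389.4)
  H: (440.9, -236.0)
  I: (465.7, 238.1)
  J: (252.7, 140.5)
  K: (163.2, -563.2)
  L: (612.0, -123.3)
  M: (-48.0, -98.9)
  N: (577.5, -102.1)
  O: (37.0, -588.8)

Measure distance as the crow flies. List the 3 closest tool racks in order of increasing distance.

Distances from (46.6, -192.9):
A: √((363.0)² + (393.8)²) = √(131769.0000 + 155078.4400) = 535.58 mm
B: √((7.4)² + (498.0)²) = √(54.7600 + 248004.0000) = 498.05 mm
C: √((324.4)² + (-118.7)²) = √(105235.3600 + 14089.6900) = 345.43 mm
D: √((568.1)² + (336.3)²) = √(322737.6100 + 113097.6900) = 660.18 mm
E: √((-401.1)² + (191.6)²) = √(160881.2100 + 36710.5600) = 444.51 mm
F: √((67.5)² + (-309.0)²) = √(4556.2500 + 95481.0000) = 316.29 mm
G: √((344.5)² + (-196.5)²) = √(118680.2500 + 38612.2500) = 396.60 mm
H: √((394.3)² + (-43.1)²) = √(155472.4900 + 1857.6100) = 396.65 mm
I: √((419.1)² + (431.0)²) = √(175644.8100 + 185761.0000) = 601.17 mm
J: √((206.1)² + (333.4)²) = √(42477.2100 + 111155.5600) = 391.96 mm
K: √((116.6)² + (-370.3)²) = √(13595.5600 + 137122.0900) = 388.22 mm
L: √((565.4)² + (69.6)²) = √(319677.1600 + 4844.1600) = 569.67 mm
M: √((-94.6)² + (94.0)²) = √(8949.1600 + 8836.0000) = 133.36 mm
N: √((530.9)² + (90.8)²) = √(281854.8100 + 8244.6400) = 538.61 mm
O: √((-9.6)² + (-395.9)²) = √(92.1600 + 156736.8100) = 396.02 mm
Sorted: M (133.36 mm) < F (316.29 mm) < C (345.43 mm) < K (388.22 mm) < J (391.96 mm) < …

M, F, C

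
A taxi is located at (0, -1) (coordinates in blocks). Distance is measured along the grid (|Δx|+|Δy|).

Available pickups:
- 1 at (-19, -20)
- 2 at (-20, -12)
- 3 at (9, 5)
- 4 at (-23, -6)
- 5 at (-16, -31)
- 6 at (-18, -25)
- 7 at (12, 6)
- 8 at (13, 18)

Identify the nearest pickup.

Distances from (0, -1):
1: |-19| + |-19| = 19 + 19 = 38 blocks
2: |-20| + |-11| = 20 + 11 = 31 blocks
3: |9| + |6| = 9 + 6 = 15 blocks
4: |-23| + |-5| = 23 + 5 = 28 blocks
5: |-16| + |-30| = 16 + 30 = 46 blocks
6: |-18| + |-24| = 18 + 24 = 42 blocks
7: |12| + |7| = 12 + 7 = 19 blocks
8: |13| + |19| = 13 + 19 = 32 blocks
Minimum: 3 at 15 blocks.

3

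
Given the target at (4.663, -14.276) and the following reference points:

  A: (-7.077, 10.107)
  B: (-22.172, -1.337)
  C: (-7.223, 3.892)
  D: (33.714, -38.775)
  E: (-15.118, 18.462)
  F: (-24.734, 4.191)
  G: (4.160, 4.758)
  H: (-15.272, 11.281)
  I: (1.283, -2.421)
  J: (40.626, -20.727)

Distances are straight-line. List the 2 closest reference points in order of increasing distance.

I, G

Distances from (4.663, -14.276):
A: √((-11.740)² + (24.383)²) = √(137.82760 + 594.53069) = 27.062
B: √((-26.835)² + (12.939)²) = √(720.11723 + 167.41772) = 29.792
C: √((-11.886)² + (18.168)²) = √(141.27700 + 330.07622) = 21.711
D: √((29.051)² + (-24.499)²) = √(843.96060 + 600.20100) = 38.002
E: √((-19.781)² + (32.738)²) = √(391.28796 + 1071.77664) = 38.250
F: √((-29.397)² + (18.467)²) = √(864.18361 + 341.03009) = 34.716
G: √((-0.503)² + (19.034)²) = √(0.25301 + 362.29316) = 19.041
H: √((-19.935)² + (25.557)²) = √(397.40423 + 653.16025) = 32.412
I: √((-3.380)² + (11.855)²) = √(11.42440 + 140.54103) = 12.327
J: √((35.963)² + (-6.451)²) = √(1293.33737 + 41.61540) = 36.537
Sorted: I (12.327) < G (19.041) < C (21.711) < A (27.062) < …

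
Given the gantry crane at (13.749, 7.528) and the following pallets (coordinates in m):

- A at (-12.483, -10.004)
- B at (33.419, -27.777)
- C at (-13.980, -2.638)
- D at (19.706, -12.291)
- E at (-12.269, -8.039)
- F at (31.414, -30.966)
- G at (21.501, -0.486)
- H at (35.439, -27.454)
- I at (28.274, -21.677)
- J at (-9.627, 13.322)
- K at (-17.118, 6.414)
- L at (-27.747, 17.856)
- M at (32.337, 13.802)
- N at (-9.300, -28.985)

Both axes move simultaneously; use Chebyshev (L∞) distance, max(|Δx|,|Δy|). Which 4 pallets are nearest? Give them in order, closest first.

Distances from (13.749, 7.528):
A: max(|-26.232|, |-17.532|) = 26.232 m
B: max(|19.670|, |-35.305|) = 35.305 m
C: max(|-27.729|, |-10.166|) = 27.729 m
D: max(|5.957|, |-19.819|) = 19.819 m
E: max(|-26.018|, |-15.567|) = 26.018 m
F: max(|17.665|, |-38.494|) = 38.494 m
G: max(|7.752|, |-8.014|) = 8.014 m
H: max(|21.690|, |-34.982|) = 34.982 m
I: max(|14.525|, |-29.205|) = 29.205 m
J: max(|-23.376|, |5.794|) = 23.376 m
K: max(|-30.867|, |-1.114|) = 30.867 m
L: max(|-41.496|, |10.328|) = 41.496 m
M: max(|18.588|, |6.274|) = 18.588 m
N: max(|-23.049|, |-36.513|) = 36.513 m
Sorted: G (8.014 m) < M (18.588 m) < D (19.819 m) < J (23.376 m) < E (26.018 m) < A (26.232 m) < …

G, M, D, J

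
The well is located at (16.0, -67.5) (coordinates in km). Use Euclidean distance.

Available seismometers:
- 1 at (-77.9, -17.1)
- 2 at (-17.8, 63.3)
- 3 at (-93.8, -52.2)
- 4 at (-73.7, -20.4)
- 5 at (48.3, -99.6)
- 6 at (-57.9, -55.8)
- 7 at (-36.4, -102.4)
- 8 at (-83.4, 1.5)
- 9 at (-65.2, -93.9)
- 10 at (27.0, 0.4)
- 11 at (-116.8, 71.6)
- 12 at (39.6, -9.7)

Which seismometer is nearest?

Distances from (16.0, -67.5):
1: √((-93.9)² + (50.4)²) = √(8817.210 + 2540.160) = 106.6 km
2: √((-33.8)² + (130.8)²) = √(1142.440 + 17108.640) = 135.1 km
3: √((-109.8)² + (15.3)²) = √(12056.040 + 234.090) = 110.9 km
4: √((-89.7)² + (47.1)²) = √(8046.090 + 2218.410) = 101.3 km
5: √((32.3)² + (-32.1)²) = √(1043.290 + 1030.410) = 45.5 km
6: √((-73.9)² + (11.7)²) = √(5461.210 + 136.890) = 74.8 km
7: √((-52.4)² + (-34.9)²) = √(2745.760 + 1218.010) = 63.0 km
8: √((-99.4)² + (69.0)²) = √(9880.360 + 4761.000) = 121.0 km
9: √((-81.2)² + (-26.4)²) = √(6593.440 + 696.960) = 85.4 km
10: √((11.0)² + (67.9)²) = √(121.000 + 4610.410) = 68.8 km
11: √((-132.8)² + (139.1)²) = √(17635.840 + 19348.810) = 192.3 km
12: √((23.6)² + (57.8)²) = √(556.960 + 3340.840) = 62.4 km
Minimum: 5 at 45.5 km.

5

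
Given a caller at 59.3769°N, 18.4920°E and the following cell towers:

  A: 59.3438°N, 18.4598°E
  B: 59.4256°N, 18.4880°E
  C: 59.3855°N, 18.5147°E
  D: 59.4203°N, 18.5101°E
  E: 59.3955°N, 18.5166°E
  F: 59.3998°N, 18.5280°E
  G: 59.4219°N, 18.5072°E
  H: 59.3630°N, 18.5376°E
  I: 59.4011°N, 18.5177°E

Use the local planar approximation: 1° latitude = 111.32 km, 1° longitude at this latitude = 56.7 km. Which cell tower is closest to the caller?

Distances from 59.3769°N, 18.4920°E:
A: √((-0.0331·111.32)² + (-0.0322·56.7)²) = √(13.576955 + 3.333327) = 4.1122 km
B: √((0.0487·111.32)² + (-0.0040·56.7)²) = √(29.390320 + 0.051438) = 5.4260 km
C: √((0.0086·111.32)² + (0.0227·56.7)²) = √(0.916523 + 1.656601) = 1.6041 km
D: √((0.0434·111.32)² + (0.0181·56.7)²) = √(23.341344 + 1.053230) = 4.9391 km
E: √((0.0186·111.32)² + (0.0246·56.7)²) = √(4.287186 + 1.945523) = 2.4965 km
F: √((0.0229·111.32)² + (0.0360·56.7)²) = √(6.498563 + 4.166497) = 3.2657 km
G: √((0.0450·111.32)² + (0.0152·56.7)²) = √(25.094088 + 0.742768) = 5.0830 km
H: √((-0.0139·111.32)² + (0.0456·56.7)²) = √(2.394286 + 6.684914) = 3.0132 km
I: √((0.0242·111.32)² + (0.0257·56.7)²) = √(7.257334 + 2.123403) = 3.0628 km
Minimum: C at 1.6041 km.

C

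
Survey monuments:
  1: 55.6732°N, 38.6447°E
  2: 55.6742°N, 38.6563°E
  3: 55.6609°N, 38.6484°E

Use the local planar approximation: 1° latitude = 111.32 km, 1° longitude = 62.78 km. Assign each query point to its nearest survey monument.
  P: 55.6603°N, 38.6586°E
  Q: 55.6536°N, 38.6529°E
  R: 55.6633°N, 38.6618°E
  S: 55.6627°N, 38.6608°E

P at 55.6603°N, 38.6586°E:
  1: √((0.0129·111.32)² + (-0.0139·62.78)²) = √(2.062176 + 0.761504) = 1.6804 km
  2: √((0.0139·111.32)² + (-0.0023·62.78)²) = √(2.394286 + 0.020850) = 1.5541 km
  3: √((0.0006·111.32)² + (-0.0102·62.78)²) = √(0.004461 + 0.410056) = 0.6438 km
  → nearest: 3 (0.6438 km)
Q at 55.6536°N, 38.6529°E:
  1: √((0.0196·111.32)² + (-0.0082·62.78)²) = √(4.760565 + 0.265015) = 2.2418 km
  2: √((0.0206·111.32)² + (0.0034·62.78)²) = √(5.258730 + 0.045562) = 2.3031 km
  3: √((0.0073·111.32)² + (-0.0045·62.78)²) = √(0.660377 + 0.079812) = 0.8603 km
  → nearest: 3 (0.8603 km)
R at 55.6633°N, 38.6618°E:
  1: √((0.0099·111.32)² + (-0.0171·62.78)²) = √(1.214554 + 1.152484) = 1.5385 km
  2: √((0.0109·111.32)² + (-0.0055·62.78)²) = √(1.472310 + 0.119225) = 1.2616 km
  3: √((-0.0024·111.32)² + (-0.0134·62.78)²) = √(0.071379 + 0.707705) = 0.8827 km
  → nearest: 3 (0.8827 km)
S at 55.6627°N, 38.6608°E:
  1: √((0.0105·111.32)² + (-0.0161·62.78)²) = √(1.366234 + 1.021632) = 1.5453 km
  2: √((0.0115·111.32)² + (-0.0045·62.78)²) = √(1.638861 + 0.079812) = 1.3110 km
  3: √((-0.0018·111.32)² + (-0.0124·62.78)²) = √(0.040151 + 0.606019) = 0.8038 km
  → nearest: 3 (0.8038 km)

P→3; Q→3; R→3; S→3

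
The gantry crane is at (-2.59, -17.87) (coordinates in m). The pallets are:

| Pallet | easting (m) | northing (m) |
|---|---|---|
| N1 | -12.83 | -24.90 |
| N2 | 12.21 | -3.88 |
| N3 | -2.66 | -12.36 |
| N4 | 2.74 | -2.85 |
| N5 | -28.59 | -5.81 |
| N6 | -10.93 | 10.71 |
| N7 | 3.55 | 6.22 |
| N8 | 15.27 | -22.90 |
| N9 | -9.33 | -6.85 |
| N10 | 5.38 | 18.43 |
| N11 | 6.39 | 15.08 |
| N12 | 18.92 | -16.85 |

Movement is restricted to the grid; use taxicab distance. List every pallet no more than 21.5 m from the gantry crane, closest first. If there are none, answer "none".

N3, N1, N9, N4

Distances from (-2.59, -17.87):
N1: |-10.24| + |-7.03| = 10.24 + 7.03 = 17.27 m
N2: |14.80| + |13.99| = 14.80 + 13.99 = 28.79 m
N3: |-0.07| + |5.51| = 0.07 + 5.51 = 5.58 m
N4: |5.33| + |15.02| = 5.33 + 15.02 = 20.35 m
N5: |-26.00| + |12.06| = 26.00 + 12.06 = 38.06 m
N6: |-8.34| + |28.58| = 8.34 + 28.58 = 36.92 m
N7: |6.14| + |24.09| = 6.14 + 24.09 = 30.23 m
N8: |17.86| + |-5.03| = 17.86 + 5.03 = 22.89 m
N9: |-6.74| + |11.02| = 6.74 + 11.02 = 17.76 m
N10: |7.97| + |36.30| = 7.97 + 36.30 = 44.27 m
N11: |8.98| + |32.95| = 8.98 + 32.95 = 41.93 m
N12: |21.51| + |1.02| = 21.51 + 1.02 = 22.53 m
Threshold 21.5 m: N3 (5.58 m), N1 (17.27 m), N9 (17.76 m), N4 (20.35 m) are within range.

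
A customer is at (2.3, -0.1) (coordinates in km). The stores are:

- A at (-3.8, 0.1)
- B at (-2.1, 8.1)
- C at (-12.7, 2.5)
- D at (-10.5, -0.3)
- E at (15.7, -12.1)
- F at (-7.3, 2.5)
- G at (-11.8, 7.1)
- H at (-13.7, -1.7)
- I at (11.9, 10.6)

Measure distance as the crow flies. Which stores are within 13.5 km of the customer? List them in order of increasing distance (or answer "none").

A, B, F, D

Distances from (2.3, -0.1):
A: √((-6.1)² + (0.2)²) = √(37.210 + 0.040) = 6.1 km
B: √((-4.4)² + (8.2)²) = √(19.360 + 67.240) = 9.3 km
C: √((-15.0)² + (2.6)²) = √(225.000 + 6.760) = 15.2 km
D: √((-12.8)² + (-0.2)²) = √(163.840 + 0.040) = 12.8 km
E: √((13.4)² + (-12.0)²) = √(179.560 + 144.000) = 18.0 km
F: √((-9.6)² + (2.6)²) = √(92.160 + 6.760) = 9.9 km
G: √((-14.1)² + (7.2)²) = √(198.810 + 51.840) = 15.8 km
H: √((-16.0)² + (-1.6)²) = √(256.000 + 2.560) = 16.1 km
I: √((9.6)² + (10.7)²) = √(92.160 + 114.490) = 14.4 km
Threshold 13.5 km: A (6.1 km), B (9.3 km), F (9.9 km), D (12.8 km) are within range.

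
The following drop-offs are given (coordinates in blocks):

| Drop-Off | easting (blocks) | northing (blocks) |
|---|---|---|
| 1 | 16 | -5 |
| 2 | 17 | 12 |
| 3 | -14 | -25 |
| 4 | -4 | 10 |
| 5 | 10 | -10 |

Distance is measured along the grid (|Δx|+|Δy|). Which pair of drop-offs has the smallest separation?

Pairwise distances:
1–2: |1| + |17| = 1 + 17 = 18 blocks
1–3: |-30| + |-20| = 30 + 20 = 50 blocks
1–4: |-20| + |15| = 20 + 15 = 35 blocks
1–5: |-6| + |-5| = 6 + 5 = 11 blocks
2–3: |-31| + |-37| = 31 + 37 = 68 blocks
2–4: |-21| + |-2| = 21 + 2 = 23 blocks
2–5: |-7| + |-22| = 7 + 22 = 29 blocks
3–4: |10| + |35| = 10 + 35 = 45 blocks
3–5: |24| + |15| = 24 + 15 = 39 blocks
4–5: |14| + |-20| = 14 + 20 = 34 blocks
Closest pair: 1–5 at 11 blocks.

1 and 5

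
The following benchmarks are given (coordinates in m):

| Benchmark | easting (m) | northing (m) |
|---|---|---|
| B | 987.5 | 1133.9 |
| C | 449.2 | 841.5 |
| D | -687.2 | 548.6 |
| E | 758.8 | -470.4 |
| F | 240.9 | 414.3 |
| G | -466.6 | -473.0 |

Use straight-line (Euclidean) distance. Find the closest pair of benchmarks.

C and F

Pairwise distances:
B–C: √((-538.3)² + (-292.4)²) = √(289766.890 + 85497.760) = 612.6 m
B–D: √((-1674.7)² + (-585.3)²) = √(2804620.090 + 342576.090) = 1774.0 m
B–E: √((-228.7)² + (-1604.3)²) = √(52303.690 + 2573778.490) = 1620.5 m
B–F: √((-746.6)² + (-719.6)²) = √(557411.560 + 517824.160) = 1036.9 m
B–G: √((-1454.1)² + (-1606.9)²) = √(2114406.810 + 2582127.610) = 2167.1 m
C–D: √((-1136.4)² + (-292.9)²) = √(1291404.960 + 85790.410) = 1173.5 m
C–E: √((309.6)² + (-1311.9)²) = √(95852.160 + 1721081.610) = 1347.9 m
C–F: √((-208.3)² + (-427.2)²) = √(43388.890 + 182499.840) = 475.3 m
C–G: √((-915.8)² + (-1314.5)²) = √(838689.640 + 1727910.250) = 1602.1 m
D–E: √((1446.0)² + (-1019.0)²) = √(2090916.000 + 1038361.000) = 1769.0 m
D–F: √((928.1)² + (-134.3)²) = √(861369.610 + 18036.490) = 937.8 m
D–G: √((220.6)² + (-1021.6)²) = √(48664.360 + 1043666.560) = 1045.1 m
E–F: √((-517.9)² + (884.7)²) = √(268220.410 + 782694.090) = 1025.1 m
E–G: √((-1225.4)² + (-2.6)²) = √(1501605.160 + 6.760) = 1225.4 m
F–G: √((-707.5)² + (-887.3)²) = √(500556.250 + 787301.290) = 1134.8 m
Closest pair: C–F at 475.3 m.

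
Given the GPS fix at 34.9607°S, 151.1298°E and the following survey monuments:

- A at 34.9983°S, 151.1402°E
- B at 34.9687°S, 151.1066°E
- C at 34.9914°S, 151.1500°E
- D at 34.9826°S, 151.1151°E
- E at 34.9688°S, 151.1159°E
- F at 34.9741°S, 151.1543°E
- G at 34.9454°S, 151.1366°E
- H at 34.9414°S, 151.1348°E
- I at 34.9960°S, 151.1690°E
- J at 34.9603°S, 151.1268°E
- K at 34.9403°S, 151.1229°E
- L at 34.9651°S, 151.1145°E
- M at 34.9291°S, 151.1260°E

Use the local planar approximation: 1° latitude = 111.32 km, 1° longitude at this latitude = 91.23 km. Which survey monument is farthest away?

I

Distances from 34.9607°S, 151.1298°E:
A: √((-0.0376·111.32)² + (0.0104·91.23)²) = √(17.519515 + 0.900206) = 4.2918 km
B: √((-0.0080·111.32)² + (-0.0232·91.23)²) = √(0.793097 + 4.479725) = 2.2963 km
C: √((-0.0307·111.32)² + (0.0202·91.23)²) = √(11.679470 + 3.396081) = 3.8827 km
D: √((-0.0219·111.32)² + (-0.0147·91.23)²) = √(5.943395 + 1.798498) = 2.7824 km
E: √((-0.0081·111.32)² + (-0.0139·91.23)²) = √(0.813048 + 1.608070) = 1.5560 km
F: √((-0.0134·111.32)² + (0.0245·91.23)²) = √(2.225133 + 4.995828) = 2.6872 km
G: √((0.0153·111.32)² + (0.0068·91.23)²) = √(2.900877 + 0.384851) = 1.8127 km
H: √((0.0193·111.32)² + (0.0050·91.23)²) = √(4.615949 + 0.208073) = 2.1964 km
I: √((-0.0353·111.32)² + (0.0392·91.23)²) = √(15.441725 + 12.789321) = 5.3133 km
J: √((0.0004·111.32)² + (-0.0030·91.23)²) = √(0.001983 + 0.074906) = 0.2773 km
K: √((0.0204·111.32)² + (-0.0069·91.23)²) = √(5.157114 + 0.396254) = 2.3566 km
L: √((-0.0044·111.32)² + (-0.0153·91.23)²) = √(0.239912 + 1.948311) = 1.4793 km
M: √((0.0316·111.32)² + (-0.0038·91.23)²) = √(12.374298 + 0.120183) = 3.5348 km
Maximum: I at 5.3133 km.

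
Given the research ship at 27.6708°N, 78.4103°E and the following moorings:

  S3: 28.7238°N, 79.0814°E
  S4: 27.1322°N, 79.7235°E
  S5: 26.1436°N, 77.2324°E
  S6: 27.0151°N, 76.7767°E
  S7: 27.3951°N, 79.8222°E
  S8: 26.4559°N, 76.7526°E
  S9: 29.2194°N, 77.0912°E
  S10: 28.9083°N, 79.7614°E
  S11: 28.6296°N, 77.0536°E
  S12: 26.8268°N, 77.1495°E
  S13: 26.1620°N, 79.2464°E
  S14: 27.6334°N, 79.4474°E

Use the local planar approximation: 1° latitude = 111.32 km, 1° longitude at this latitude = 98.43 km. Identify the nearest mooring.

S14

Distances from 27.6708°N, 78.4103°E:
S3: 134.5510 km
S4: 142.4870 km
S5: 205.7788 km
S6: 176.5871 km
S7: 142.3219 km
S8: 211.9297 km
S9: 215.8160 km
S10: 191.4769 km
S11: 170.9532 km
S12: 155.6545 km
S13: 187.0382 km
S14: 102.1666 km
Minimum: S14 at 102.1666 km.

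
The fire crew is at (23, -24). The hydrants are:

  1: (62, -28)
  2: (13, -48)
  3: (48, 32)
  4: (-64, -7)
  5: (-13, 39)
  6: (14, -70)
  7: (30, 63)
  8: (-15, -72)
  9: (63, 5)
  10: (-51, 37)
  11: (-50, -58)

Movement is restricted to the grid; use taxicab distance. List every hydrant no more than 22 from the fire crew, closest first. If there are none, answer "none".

none

Distances from (23, -24):
1: |39| + |-4| = 39 + 4 = 43
2: |-10| + |-24| = 10 + 24 = 34
3: |25| + |56| = 25 + 56 = 81
4: |-87| + |17| = 87 + 17 = 104
5: |-36| + |63| = 36 + 63 = 99
6: |-9| + |-46| = 9 + 46 = 55
7: |7| + |87| = 7 + 87 = 94
8: |-38| + |-48| = 38 + 48 = 86
9: |40| + |29| = 40 + 29 = 69
10: |-74| + |61| = 74 + 61 = 135
11: |-73| + |-34| = 73 + 34 = 107
Threshold 22: none within range.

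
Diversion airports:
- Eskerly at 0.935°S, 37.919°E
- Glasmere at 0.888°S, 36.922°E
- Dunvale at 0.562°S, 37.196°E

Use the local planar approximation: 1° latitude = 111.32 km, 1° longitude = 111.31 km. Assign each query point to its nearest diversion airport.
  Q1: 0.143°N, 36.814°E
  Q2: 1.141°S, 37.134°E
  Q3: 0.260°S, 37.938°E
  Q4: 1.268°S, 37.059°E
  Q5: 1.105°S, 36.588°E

Q1 at 0.143°N, 36.814°E:
  Eskerly: √((-1.078·111.32)² + (1.105·111.31)²) = √(14400.71041 + 15128.39731) = 171.840 km
  Glasmere: √((-1.031·111.32)² + (0.108·111.31)²) = √(13172.36408 + 144.51598) = 115.399 km
  Dunvale: √((-0.705·111.32)² + (0.382·111.31)²) = √(6159.20458 + 1807.98612) = 89.259 km
  → nearest: Dunvale (89.259 km)
Q2 at 1.141°S, 37.134°E:
  Eskerly: √((0.206·111.32)² + (0.785·111.31)²) = √(525.87295 + 7634.97605) = 90.337 km
  Glasmere: √((0.253·111.32)² + (-0.212·111.31)²) = √(793.20864 + 556.85239) = 36.743 km
  Dunvale: √((0.579·111.32)² + (0.062·111.31)²) = √(4154.35421 + 47.62684) = 64.823 km
  → nearest: Glasmere (36.743 km)
Q3 at 0.260°S, 37.938°E:
  Eskerly: √((-0.675·111.32)² + (-0.019·111.31)²) = √(5646.16988 + 4.47276) = 75.171 km
  Glasmere: √((-0.628·111.32)² + (-1.016·111.31)²) = √(4887.26269 + 12789.56523) = 132.954 km
  Dunvale: √((-0.302·111.32)² + (-0.742·111.31)²) = √(1130.21296 + 6821.44177) = 89.172 km
  → nearest: Eskerly (75.171 km)
Q4 at 1.268°S, 37.059°E:
  Eskerly: √((0.333·111.32)² + (0.860·111.31)²) = √(1374.15228 + 9163.58195) = 102.653 km
  Glasmere: √((0.380·111.32)² + (-0.137·111.31)²) = √(1789.42536 + 232.54634) = 44.966 km
  Dunvale: √((0.706·111.32)² + (0.137·111.31)²) = √(6176.68989 + 232.54634) = 80.058 km
  → nearest: Glasmere (44.966 km)
Q5 at 1.105°S, 36.588°E:
  Eskerly: √((0.170·111.32)² + (1.331·111.31)²) = √(358.13292 + 21949.49216) = 149.357 km
  Glasmere: √((0.217·111.32)² + (0.334·111.31)²) = √(583.53359 + 1382.16948) = 44.336 km
  Dunvale: √((0.543·111.32)² + (0.608·111.31)²) = √(3653.81079 + 4580.10595) = 90.741 km
  → nearest: Glasmere (44.336 km)

Q1→Dunvale; Q2→Glasmere; Q3→Eskerly; Q4→Glasmere; Q5→Glasmere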